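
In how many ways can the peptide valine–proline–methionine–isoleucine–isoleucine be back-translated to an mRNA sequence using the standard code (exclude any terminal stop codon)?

Val: 4 codons.
Pro: 4 codons.
Met: 1 codon.
Ile: 3 codons.
Ile: 3 codons.
4 × 4 × 1 × 3 × 3 = 144.

144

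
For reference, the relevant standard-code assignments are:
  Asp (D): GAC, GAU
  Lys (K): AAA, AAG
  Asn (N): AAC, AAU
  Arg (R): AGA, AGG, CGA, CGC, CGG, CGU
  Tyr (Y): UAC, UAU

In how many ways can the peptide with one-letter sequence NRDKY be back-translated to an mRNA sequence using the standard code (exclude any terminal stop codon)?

96

Asn: 2 codons.
Arg: 6 codons.
Asp: 2 codons.
Lys: 2 codons.
Tyr: 2 codons.
2 × 6 × 2 × 2 × 2 = 96.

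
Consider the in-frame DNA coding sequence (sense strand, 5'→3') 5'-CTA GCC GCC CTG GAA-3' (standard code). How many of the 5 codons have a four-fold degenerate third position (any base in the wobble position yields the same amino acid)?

Codon 1 CTA (Leu): third position 4-fold.
Codon 2 GCC (Ala): third position 4-fold.
Codon 3 GCC (Ala): third position 4-fold.
Codon 4 CTG (Leu): third position 4-fold.
Codon 5 GAA (Glu): third position 2-fold.
Four-fold degenerate third positions: 4.

4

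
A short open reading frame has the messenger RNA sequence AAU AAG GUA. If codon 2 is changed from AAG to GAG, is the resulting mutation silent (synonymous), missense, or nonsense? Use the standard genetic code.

missense

Position 4 falls in codon 2: AAG → Lys.
After the substitution the codon is GAG → Glu.
Lys ≠ Glu, so this is a missense mutation.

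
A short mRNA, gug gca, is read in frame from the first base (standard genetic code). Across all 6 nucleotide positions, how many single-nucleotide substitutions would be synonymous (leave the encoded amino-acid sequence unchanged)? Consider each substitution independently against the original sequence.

Codon 1 (GUG, Val): 3 synonymous substitutions.
Codon 2 (GCA, Ala): 3 synonymous substitutions.
Total: 3 + 3 = 6.

6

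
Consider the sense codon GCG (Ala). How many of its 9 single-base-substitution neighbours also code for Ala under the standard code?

Position 1: none → 0 synonymous.
Position 2: none → 0 synonymous.
Position 3: GCU, GCC, GCA → 3 synonymous.
Total: 0 + 0 + 3 = 3.

3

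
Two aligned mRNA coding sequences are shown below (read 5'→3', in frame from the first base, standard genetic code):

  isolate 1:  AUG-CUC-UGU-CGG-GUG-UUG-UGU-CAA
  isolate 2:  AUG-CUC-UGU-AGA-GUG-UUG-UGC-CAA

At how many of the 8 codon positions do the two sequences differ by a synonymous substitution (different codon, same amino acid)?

2

Codon 1: AUG Met / AUG Met — identical.
Codon 2: CUC Leu / CUC Leu — identical.
Codon 3: UGU Cys / UGU Cys — identical.
Codon 4: CGG Arg / AGA Arg — synonymous.
Codon 5: GUG Val / GUG Val — identical.
Codon 6: UUG Leu / UUG Leu — identical.
Codon 7: UGU Cys / UGC Cys — synonymous.
Codon 8: CAA Gln / CAA Gln — identical.
Synonymous differences: 2.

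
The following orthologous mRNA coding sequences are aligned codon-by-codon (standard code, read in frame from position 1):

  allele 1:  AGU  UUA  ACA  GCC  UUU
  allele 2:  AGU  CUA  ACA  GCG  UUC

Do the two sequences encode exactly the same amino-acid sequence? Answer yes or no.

yes

Codon 1: AGU Ser / AGU Ser — identical.
Codon 2: UUA Leu / CUA Leu — synonymous.
Codon 3: ACA Thr / ACA Thr — identical.
Codon 4: GCC Ala / GCG Ala — synonymous.
Codon 5: UUU Phe / UUC Phe — synonymous.
Nonsynonymous differences: 0 → same protein.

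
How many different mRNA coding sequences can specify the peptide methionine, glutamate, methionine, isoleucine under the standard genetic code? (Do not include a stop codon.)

6

Met: 1 codon.
Glu: 2 codons.
Met: 1 codon.
Ile: 3 codons.
1 × 2 × 1 × 3 = 6.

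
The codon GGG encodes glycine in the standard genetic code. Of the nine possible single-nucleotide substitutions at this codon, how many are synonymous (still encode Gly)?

3

Position 1: none → 0 synonymous.
Position 2: none → 0 synonymous.
Position 3: GGU, GGC, GGA → 3 synonymous.
Total: 0 + 0 + 3 = 3.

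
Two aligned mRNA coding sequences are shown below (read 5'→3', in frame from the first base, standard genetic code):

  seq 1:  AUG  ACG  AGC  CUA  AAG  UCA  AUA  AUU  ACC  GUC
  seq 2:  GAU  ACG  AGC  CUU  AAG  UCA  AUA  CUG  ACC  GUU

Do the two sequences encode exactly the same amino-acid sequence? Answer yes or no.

Codon 1: AUG Met / GAU Asp — nonsynonymous.
Codon 2: ACG Thr / ACG Thr — identical.
Codon 3: AGC Ser / AGC Ser — identical.
Codon 4: CUA Leu / CUU Leu — synonymous.
Codon 5: AAG Lys / AAG Lys — identical.
Codon 6: UCA Ser / UCA Ser — identical.
Codon 7: AUA Ile / AUA Ile — identical.
Codon 8: AUU Ile / CUG Leu — nonsynonymous.
Codon 9: ACC Thr / ACC Thr — identical.
Codon 10: GUC Val / GUU Val — synonymous.
Nonsynonymous differences: 2 → different protein.

no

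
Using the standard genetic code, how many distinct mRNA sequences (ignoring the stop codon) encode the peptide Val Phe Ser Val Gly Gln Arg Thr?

36864

Val: 4 codons.
Phe: 2 codons.
Ser: 6 codons.
Val: 4 codons.
Gly: 4 codons.
Gln: 2 codons.
Arg: 6 codons.
Thr: 4 codons.
4 × 2 × 6 × 4 × 4 × 2 × 6 × 4 = 36864.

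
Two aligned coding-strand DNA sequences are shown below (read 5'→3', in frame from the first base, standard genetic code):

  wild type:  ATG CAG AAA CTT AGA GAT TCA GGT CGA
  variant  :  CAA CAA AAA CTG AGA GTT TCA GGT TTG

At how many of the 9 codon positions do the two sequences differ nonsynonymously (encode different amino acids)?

3

Codon 1: ATG Met / CAA Gln — nonsynonymous.
Codon 2: CAG Gln / CAA Gln — synonymous.
Codon 3: AAA Lys / AAA Lys — identical.
Codon 4: CTT Leu / CTG Leu — synonymous.
Codon 5: AGA Arg / AGA Arg — identical.
Codon 6: GAT Asp / GTT Val — nonsynonymous.
Codon 7: TCA Ser / TCA Ser — identical.
Codon 8: GGT Gly / GGT Gly — identical.
Codon 9: CGA Arg / TTG Leu — nonsynonymous.
Nonsynonymous differences: 3.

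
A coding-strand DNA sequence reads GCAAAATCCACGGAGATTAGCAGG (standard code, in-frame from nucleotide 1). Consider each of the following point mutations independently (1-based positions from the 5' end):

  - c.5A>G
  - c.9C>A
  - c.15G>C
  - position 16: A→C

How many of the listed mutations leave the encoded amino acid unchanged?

1

Codon 2: AAA (Lys) → AGA (Arg) — missense.
Codon 3: TCC (Ser) → TCA (Ser) — synonymous.
Codon 5: GAG (Glu) → GAC (Asp) — missense.
Codon 6: ATT (Ile) → CTT (Leu) — missense.
Synonymous: 1 of 4.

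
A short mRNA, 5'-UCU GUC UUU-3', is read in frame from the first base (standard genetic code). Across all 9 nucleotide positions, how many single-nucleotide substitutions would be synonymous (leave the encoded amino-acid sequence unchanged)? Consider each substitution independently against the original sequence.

7

Codon 1 (UCU, Ser): 3 synonymous substitutions.
Codon 2 (GUC, Val): 3 synonymous substitutions.
Codon 3 (UUU, Phe): 1 synonymous substitution.
Total: 3 + 3 + 1 = 7.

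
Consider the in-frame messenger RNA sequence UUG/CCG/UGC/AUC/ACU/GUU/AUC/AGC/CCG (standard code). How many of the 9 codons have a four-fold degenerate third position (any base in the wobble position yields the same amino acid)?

4

Codon 1 UUG (Leu): third position 2-fold.
Codon 2 CCG (Pro): third position 4-fold.
Codon 3 UGC (Cys): third position 2-fold.
Codon 4 AUC (Ile): third position 3-fold.
Codon 5 ACU (Thr): third position 4-fold.
Codon 6 GUU (Val): third position 4-fold.
Codon 7 AUC (Ile): third position 3-fold.
Codon 8 AGC (Ser): third position 2-fold.
Codon 9 CCG (Pro): third position 4-fold.
Four-fold degenerate third positions: 4.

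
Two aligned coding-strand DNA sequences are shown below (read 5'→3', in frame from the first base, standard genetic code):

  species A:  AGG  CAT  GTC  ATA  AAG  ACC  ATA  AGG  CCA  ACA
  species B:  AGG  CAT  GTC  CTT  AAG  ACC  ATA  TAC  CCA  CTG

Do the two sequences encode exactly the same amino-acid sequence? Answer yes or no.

Codon 1: AGG Arg / AGG Arg — identical.
Codon 2: CAT His / CAT His — identical.
Codon 3: GTC Val / GTC Val — identical.
Codon 4: ATA Ile / CTT Leu — nonsynonymous.
Codon 5: AAG Lys / AAG Lys — identical.
Codon 6: ACC Thr / ACC Thr — identical.
Codon 7: ATA Ile / ATA Ile — identical.
Codon 8: AGG Arg / TAC Tyr — nonsynonymous.
Codon 9: CCA Pro / CCA Pro — identical.
Codon 10: ACA Thr / CTG Leu — nonsynonymous.
Nonsynonymous differences: 3 → different protein.

no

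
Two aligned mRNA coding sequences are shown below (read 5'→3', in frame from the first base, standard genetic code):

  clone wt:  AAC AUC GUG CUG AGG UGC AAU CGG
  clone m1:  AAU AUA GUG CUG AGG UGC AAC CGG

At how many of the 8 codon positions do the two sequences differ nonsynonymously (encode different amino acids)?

Codon 1: AAC Asn / AAU Asn — synonymous.
Codon 2: AUC Ile / AUA Ile — synonymous.
Codon 3: GUG Val / GUG Val — identical.
Codon 4: CUG Leu / CUG Leu — identical.
Codon 5: AGG Arg / AGG Arg — identical.
Codon 6: UGC Cys / UGC Cys — identical.
Codon 7: AAU Asn / AAC Asn — synonymous.
Codon 8: CGG Arg / CGG Arg — identical.
Nonsynonymous differences: 0.

0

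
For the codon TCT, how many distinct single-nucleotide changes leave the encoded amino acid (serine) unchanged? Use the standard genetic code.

3

Position 1: none → 0 synonymous.
Position 2: none → 0 synonymous.
Position 3: TCC, TCA, TCG → 3 synonymous.
Total: 0 + 0 + 3 = 3.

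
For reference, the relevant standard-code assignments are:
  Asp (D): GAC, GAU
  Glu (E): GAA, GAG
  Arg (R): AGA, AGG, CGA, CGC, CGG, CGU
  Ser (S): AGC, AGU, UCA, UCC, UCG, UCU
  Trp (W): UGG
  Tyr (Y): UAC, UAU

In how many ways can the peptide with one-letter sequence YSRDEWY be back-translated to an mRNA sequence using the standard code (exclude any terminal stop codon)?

576

Tyr: 2 codons.
Ser: 6 codons.
Arg: 6 codons.
Asp: 2 codons.
Glu: 2 codons.
Trp: 1 codon.
Tyr: 2 codons.
2 × 6 × 6 × 2 × 2 × 1 × 2 = 576.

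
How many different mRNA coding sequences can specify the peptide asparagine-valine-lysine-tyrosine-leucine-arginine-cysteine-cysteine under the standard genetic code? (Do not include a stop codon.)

Asn: 2 codons.
Val: 4 codons.
Lys: 2 codons.
Tyr: 2 codons.
Leu: 6 codons.
Arg: 6 codons.
Cys: 2 codons.
Cys: 2 codons.
2 × 4 × 2 × 2 × 6 × 6 × 2 × 2 = 4608.

4608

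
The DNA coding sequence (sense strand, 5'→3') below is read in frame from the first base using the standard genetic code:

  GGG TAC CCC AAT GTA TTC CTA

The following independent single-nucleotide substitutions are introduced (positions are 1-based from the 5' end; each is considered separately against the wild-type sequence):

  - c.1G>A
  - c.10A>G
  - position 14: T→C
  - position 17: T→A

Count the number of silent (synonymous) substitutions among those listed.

0

Codon 1: GGG (Gly) → AGG (Arg) — missense.
Codon 4: AAT (Asn) → GAT (Asp) — missense.
Codon 5: GTA (Val) → GCA (Ala) — missense.
Codon 6: TTC (Phe) → TAC (Tyr) — missense.
Synonymous: 0 of 4.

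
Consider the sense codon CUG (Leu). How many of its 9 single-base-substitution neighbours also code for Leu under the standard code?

Position 1: UUG → 1 synonymous.
Position 2: none → 0 synonymous.
Position 3: CUU, CUC, CUA → 3 synonymous.
Total: 1 + 0 + 3 = 4.

4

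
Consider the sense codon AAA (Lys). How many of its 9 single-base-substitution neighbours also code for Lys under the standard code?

Position 1: none → 0 synonymous.
Position 2: none → 0 synonymous.
Position 3: AAG → 1 synonymous.
Total: 0 + 0 + 1 = 1.

1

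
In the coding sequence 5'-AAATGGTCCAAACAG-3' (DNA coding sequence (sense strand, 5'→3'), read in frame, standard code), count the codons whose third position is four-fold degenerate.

Codon 1 AAA (Lys): third position 2-fold.
Codon 2 TGG (Trp): third position 1-fold.
Codon 3 TCC (Ser): third position 4-fold.
Codon 4 AAA (Lys): third position 2-fold.
Codon 5 CAG (Gln): third position 2-fold.
Four-fold degenerate third positions: 1.

1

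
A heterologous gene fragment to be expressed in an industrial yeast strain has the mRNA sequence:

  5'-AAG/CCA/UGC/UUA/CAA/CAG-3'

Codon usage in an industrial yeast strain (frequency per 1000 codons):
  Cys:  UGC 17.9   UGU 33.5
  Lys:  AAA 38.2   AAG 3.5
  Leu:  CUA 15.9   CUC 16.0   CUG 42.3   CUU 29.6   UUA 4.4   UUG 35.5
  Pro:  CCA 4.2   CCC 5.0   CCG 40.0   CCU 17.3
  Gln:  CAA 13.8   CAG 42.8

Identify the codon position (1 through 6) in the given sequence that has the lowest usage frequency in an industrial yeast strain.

Codon 1 AAG (Lys): 3.5 per 1000.
Codon 2 CCA (Pro): 4.2 per 1000.
Codon 3 UGC (Cys): 17.9 per 1000.
Codon 4 UUA (Leu): 4.4 per 1000.
Codon 5 CAA (Gln): 13.8 per 1000.
Codon 6 CAG (Gln): 42.8 per 1000.
Lowest frequency is 3.5 at codon 1.

1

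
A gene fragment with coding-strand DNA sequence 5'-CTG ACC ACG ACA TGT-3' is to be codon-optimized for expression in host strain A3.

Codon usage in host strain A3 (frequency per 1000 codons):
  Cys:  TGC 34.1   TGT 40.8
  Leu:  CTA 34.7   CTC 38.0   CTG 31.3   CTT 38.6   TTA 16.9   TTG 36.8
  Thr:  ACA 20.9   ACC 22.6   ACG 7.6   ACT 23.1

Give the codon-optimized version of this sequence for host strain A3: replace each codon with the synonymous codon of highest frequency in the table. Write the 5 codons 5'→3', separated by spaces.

Codon 1 (Leu): best is CTT at 38.6.
Codon 2 (Thr): best is ACT at 23.1.
Codon 3 (Thr): best is ACT at 23.1.
Codon 4 (Thr): best is ACT at 23.1.
Codon 5 (Cys): best is TGT at 40.8.

CTT ACT ACT ACT TGT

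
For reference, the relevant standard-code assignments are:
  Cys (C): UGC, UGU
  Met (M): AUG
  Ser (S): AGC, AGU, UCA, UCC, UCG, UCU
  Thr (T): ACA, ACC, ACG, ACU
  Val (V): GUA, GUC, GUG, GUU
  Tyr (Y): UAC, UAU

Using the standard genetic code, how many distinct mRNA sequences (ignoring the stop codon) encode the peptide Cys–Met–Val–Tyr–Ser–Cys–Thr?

Cys: 2 codons.
Met: 1 codon.
Val: 4 codons.
Tyr: 2 codons.
Ser: 6 codons.
Cys: 2 codons.
Thr: 4 codons.
2 × 1 × 4 × 2 × 6 × 2 × 4 = 768.

768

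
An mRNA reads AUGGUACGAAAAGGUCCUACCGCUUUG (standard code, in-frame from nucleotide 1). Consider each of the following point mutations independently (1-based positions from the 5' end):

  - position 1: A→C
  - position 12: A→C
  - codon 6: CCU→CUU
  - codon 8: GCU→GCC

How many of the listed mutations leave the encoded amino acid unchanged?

1

Codon 1: AUG (Met) → CUG (Leu) — missense.
Codon 4: AAA (Lys) → AAC (Asn) — missense.
Codon 6: CCU (Pro) → CUU (Leu) — missense.
Codon 8: GCU (Ala) → GCC (Ala) — synonymous.
Synonymous: 1 of 4.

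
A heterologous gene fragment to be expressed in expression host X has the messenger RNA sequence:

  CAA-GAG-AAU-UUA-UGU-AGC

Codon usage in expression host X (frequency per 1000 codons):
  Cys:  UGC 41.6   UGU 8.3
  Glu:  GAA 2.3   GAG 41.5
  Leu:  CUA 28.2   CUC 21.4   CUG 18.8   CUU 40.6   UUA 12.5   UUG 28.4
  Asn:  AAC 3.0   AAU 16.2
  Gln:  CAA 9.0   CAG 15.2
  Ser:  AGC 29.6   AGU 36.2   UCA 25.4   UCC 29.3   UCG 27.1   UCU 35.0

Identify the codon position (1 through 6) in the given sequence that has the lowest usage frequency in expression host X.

Codon 1 CAA (Gln): 9.0 per 1000.
Codon 2 GAG (Glu): 41.5 per 1000.
Codon 3 AAU (Asn): 16.2 per 1000.
Codon 4 UUA (Leu): 12.5 per 1000.
Codon 5 UGU (Cys): 8.3 per 1000.
Codon 6 AGC (Ser): 29.6 per 1000.
Lowest frequency is 8.3 at codon 5.

5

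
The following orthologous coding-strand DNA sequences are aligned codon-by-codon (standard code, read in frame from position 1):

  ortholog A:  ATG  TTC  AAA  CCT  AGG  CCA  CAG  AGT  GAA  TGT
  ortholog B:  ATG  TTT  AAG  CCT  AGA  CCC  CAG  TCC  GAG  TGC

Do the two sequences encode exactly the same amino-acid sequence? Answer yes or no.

yes

Codon 1: ATG Met / ATG Met — identical.
Codon 2: TTC Phe / TTT Phe — synonymous.
Codon 3: AAA Lys / AAG Lys — synonymous.
Codon 4: CCT Pro / CCT Pro — identical.
Codon 5: AGG Arg / AGA Arg — synonymous.
Codon 6: CCA Pro / CCC Pro — synonymous.
Codon 7: CAG Gln / CAG Gln — identical.
Codon 8: AGT Ser / TCC Ser — synonymous.
Codon 9: GAA Glu / GAG Glu — synonymous.
Codon 10: TGT Cys / TGC Cys — synonymous.
Nonsynonymous differences: 0 → same protein.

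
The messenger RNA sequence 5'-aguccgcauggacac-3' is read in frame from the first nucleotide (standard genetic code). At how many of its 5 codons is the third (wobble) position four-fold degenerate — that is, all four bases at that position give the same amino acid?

2

Codon 1 AGU (Ser): third position 2-fold.
Codon 2 CCG (Pro): third position 4-fold.
Codon 3 CAU (His): third position 2-fold.
Codon 4 GGA (Gly): third position 4-fold.
Codon 5 CAC (His): third position 2-fold.
Four-fold degenerate third positions: 2.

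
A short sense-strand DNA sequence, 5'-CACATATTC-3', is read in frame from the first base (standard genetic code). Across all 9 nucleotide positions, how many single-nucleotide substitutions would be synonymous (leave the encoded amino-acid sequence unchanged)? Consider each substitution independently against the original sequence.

Codon 1 (CAC, His): 1 synonymous substitution.
Codon 2 (ATA, Ile): 2 synonymous substitutions.
Codon 3 (TTC, Phe): 1 synonymous substitution.
Total: 1 + 2 + 1 = 4.

4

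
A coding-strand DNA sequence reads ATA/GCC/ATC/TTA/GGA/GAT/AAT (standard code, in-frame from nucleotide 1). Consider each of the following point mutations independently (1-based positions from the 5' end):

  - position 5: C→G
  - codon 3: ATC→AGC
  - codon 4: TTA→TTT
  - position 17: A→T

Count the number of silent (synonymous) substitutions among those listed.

Codon 2: GCC (Ala) → GGC (Gly) — missense.
Codon 3: ATC (Ile) → AGC (Ser) — missense.
Codon 4: TTA (Leu) → TTT (Phe) — missense.
Codon 6: GAT (Asp) → GTT (Val) — missense.
Synonymous: 0 of 4.

0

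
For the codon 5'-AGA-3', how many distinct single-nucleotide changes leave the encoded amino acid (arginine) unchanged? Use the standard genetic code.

Position 1: CGA → 1 synonymous.
Position 2: none → 0 synonymous.
Position 3: AGG → 1 synonymous.
Total: 1 + 0 + 1 = 2.

2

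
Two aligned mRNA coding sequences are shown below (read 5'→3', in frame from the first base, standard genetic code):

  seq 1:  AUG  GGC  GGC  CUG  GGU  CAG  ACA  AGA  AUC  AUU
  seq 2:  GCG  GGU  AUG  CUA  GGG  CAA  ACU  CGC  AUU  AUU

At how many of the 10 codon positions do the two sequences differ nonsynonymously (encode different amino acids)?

Codon 1: AUG Met / GCG Ala — nonsynonymous.
Codon 2: GGC Gly / GGU Gly — synonymous.
Codon 3: GGC Gly / AUG Met — nonsynonymous.
Codon 4: CUG Leu / CUA Leu — synonymous.
Codon 5: GGU Gly / GGG Gly — synonymous.
Codon 6: CAG Gln / CAA Gln — synonymous.
Codon 7: ACA Thr / ACU Thr — synonymous.
Codon 8: AGA Arg / CGC Arg — synonymous.
Codon 9: AUC Ile / AUU Ile — synonymous.
Codon 10: AUU Ile / AUU Ile — identical.
Nonsynonymous differences: 2.

2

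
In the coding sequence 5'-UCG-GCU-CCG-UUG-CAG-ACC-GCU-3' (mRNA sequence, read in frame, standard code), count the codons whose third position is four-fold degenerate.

Codon 1 UCG (Ser): third position 4-fold.
Codon 2 GCU (Ala): third position 4-fold.
Codon 3 CCG (Pro): third position 4-fold.
Codon 4 UUG (Leu): third position 2-fold.
Codon 5 CAG (Gln): third position 2-fold.
Codon 6 ACC (Thr): third position 4-fold.
Codon 7 GCU (Ala): third position 4-fold.
Four-fold degenerate third positions: 5.

5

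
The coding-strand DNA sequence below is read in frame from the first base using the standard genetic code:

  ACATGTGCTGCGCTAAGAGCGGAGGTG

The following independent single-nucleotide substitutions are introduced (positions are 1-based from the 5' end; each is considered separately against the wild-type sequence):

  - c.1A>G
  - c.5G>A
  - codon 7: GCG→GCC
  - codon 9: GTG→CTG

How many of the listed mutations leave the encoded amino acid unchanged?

Codon 1: ACA (Thr) → GCA (Ala) — missense.
Codon 2: TGT (Cys) → TAT (Tyr) — missense.
Codon 7: GCG (Ala) → GCC (Ala) — synonymous.
Codon 9: GTG (Val) → CTG (Leu) — missense.
Synonymous: 1 of 4.

1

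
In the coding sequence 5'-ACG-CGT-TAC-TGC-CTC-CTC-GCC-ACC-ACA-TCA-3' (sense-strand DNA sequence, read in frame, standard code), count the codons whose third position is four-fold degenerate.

8

Codon 1 ACG (Thr): third position 4-fold.
Codon 2 CGT (Arg): third position 4-fold.
Codon 3 TAC (Tyr): third position 2-fold.
Codon 4 TGC (Cys): third position 2-fold.
Codon 5 CTC (Leu): third position 4-fold.
Codon 6 CTC (Leu): third position 4-fold.
Codon 7 GCC (Ala): third position 4-fold.
Codon 8 ACC (Thr): third position 4-fold.
Codon 9 ACA (Thr): third position 4-fold.
Codon 10 TCA (Ser): third position 4-fold.
Four-fold degenerate third positions: 8.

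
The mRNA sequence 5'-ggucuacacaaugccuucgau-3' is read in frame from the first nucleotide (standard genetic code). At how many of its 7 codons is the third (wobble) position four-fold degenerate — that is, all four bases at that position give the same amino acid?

3

Codon 1 GGU (Gly): third position 4-fold.
Codon 2 CUA (Leu): third position 4-fold.
Codon 3 CAC (His): third position 2-fold.
Codon 4 AAU (Asn): third position 2-fold.
Codon 5 GCC (Ala): third position 4-fold.
Codon 6 UUC (Phe): third position 2-fold.
Codon 7 GAU (Asp): third position 2-fold.
Four-fold degenerate third positions: 3.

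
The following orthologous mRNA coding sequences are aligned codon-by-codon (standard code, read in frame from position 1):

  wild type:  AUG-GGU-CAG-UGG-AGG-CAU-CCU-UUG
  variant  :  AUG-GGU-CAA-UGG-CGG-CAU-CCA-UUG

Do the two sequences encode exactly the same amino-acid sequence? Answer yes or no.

Codon 1: AUG Met / AUG Met — identical.
Codon 2: GGU Gly / GGU Gly — identical.
Codon 3: CAG Gln / CAA Gln — synonymous.
Codon 4: UGG Trp / UGG Trp — identical.
Codon 5: AGG Arg / CGG Arg — synonymous.
Codon 6: CAU His / CAU His — identical.
Codon 7: CCU Pro / CCA Pro — synonymous.
Codon 8: UUG Leu / UUG Leu — identical.
Nonsynonymous differences: 0 → same protein.

yes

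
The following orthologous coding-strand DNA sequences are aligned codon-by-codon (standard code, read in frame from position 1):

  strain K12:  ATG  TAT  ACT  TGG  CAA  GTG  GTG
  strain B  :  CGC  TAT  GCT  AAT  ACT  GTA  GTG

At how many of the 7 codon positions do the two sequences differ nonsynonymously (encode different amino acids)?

4

Codon 1: ATG Met / CGC Arg — nonsynonymous.
Codon 2: TAT Tyr / TAT Tyr — identical.
Codon 3: ACT Thr / GCT Ala — nonsynonymous.
Codon 4: TGG Trp / AAT Asn — nonsynonymous.
Codon 5: CAA Gln / ACT Thr — nonsynonymous.
Codon 6: GTG Val / GTA Val — synonymous.
Codon 7: GTG Val / GTG Val — identical.
Nonsynonymous differences: 4.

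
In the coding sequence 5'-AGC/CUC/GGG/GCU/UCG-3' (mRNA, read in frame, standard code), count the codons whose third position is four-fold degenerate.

4

Codon 1 AGC (Ser): third position 2-fold.
Codon 2 CUC (Leu): third position 4-fold.
Codon 3 GGG (Gly): third position 4-fold.
Codon 4 GCU (Ala): third position 4-fold.
Codon 5 UCG (Ser): third position 4-fold.
Four-fold degenerate third positions: 4.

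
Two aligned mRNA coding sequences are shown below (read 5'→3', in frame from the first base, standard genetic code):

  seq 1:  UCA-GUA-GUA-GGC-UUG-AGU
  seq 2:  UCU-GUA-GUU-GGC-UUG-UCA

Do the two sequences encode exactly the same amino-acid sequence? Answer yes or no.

yes

Codon 1: UCA Ser / UCU Ser — synonymous.
Codon 2: GUA Val / GUA Val — identical.
Codon 3: GUA Val / GUU Val — synonymous.
Codon 4: GGC Gly / GGC Gly — identical.
Codon 5: UUG Leu / UUG Leu — identical.
Codon 6: AGU Ser / UCA Ser — synonymous.
Nonsynonymous differences: 0 → same protein.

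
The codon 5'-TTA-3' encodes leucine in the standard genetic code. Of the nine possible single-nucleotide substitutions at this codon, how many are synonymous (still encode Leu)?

2

Position 1: CTA → 1 synonymous.
Position 2: none → 0 synonymous.
Position 3: TTG → 1 synonymous.
Total: 1 + 0 + 1 = 2.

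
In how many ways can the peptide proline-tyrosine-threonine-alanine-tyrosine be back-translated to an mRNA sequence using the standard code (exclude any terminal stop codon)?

256

Pro: 4 codons.
Tyr: 2 codons.
Thr: 4 codons.
Ala: 4 codons.
Tyr: 2 codons.
4 × 2 × 4 × 4 × 2 = 256.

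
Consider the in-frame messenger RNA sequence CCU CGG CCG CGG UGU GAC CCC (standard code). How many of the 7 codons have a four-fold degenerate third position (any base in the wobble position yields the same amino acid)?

Codon 1 CCU (Pro): third position 4-fold.
Codon 2 CGG (Arg): third position 4-fold.
Codon 3 CCG (Pro): third position 4-fold.
Codon 4 CGG (Arg): third position 4-fold.
Codon 5 UGU (Cys): third position 2-fold.
Codon 6 GAC (Asp): third position 2-fold.
Codon 7 CCC (Pro): third position 4-fold.
Four-fold degenerate third positions: 5.

5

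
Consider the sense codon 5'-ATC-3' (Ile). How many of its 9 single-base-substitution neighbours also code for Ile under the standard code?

Position 1: none → 0 synonymous.
Position 2: none → 0 synonymous.
Position 3: ATT, ATA → 2 synonymous.
Total: 0 + 0 + 2 = 2.

2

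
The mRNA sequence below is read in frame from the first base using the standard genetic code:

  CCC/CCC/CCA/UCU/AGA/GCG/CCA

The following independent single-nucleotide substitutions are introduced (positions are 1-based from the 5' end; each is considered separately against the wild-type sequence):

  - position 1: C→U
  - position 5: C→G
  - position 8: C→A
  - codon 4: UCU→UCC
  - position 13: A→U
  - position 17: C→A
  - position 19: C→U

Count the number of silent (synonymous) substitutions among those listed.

1

Codon 1: CCC (Pro) → UCC (Ser) — missense.
Codon 2: CCC (Pro) → CGC (Arg) — missense.
Codon 3: CCA (Pro) → CAA (Gln) — missense.
Codon 4: UCU (Ser) → UCC (Ser) — synonymous.
Codon 5: AGA (Arg) → UGA (Stop) — nonsense.
Codon 6: GCG (Ala) → GAG (Glu) — missense.
Codon 7: CCA (Pro) → UCA (Ser) — missense.
Synonymous: 1 of 7.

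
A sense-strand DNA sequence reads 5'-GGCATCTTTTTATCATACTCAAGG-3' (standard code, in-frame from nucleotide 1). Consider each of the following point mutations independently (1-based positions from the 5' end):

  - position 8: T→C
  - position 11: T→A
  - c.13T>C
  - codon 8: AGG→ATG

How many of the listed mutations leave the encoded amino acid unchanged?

Codon 3: TTT (Phe) → TCT (Ser) — missense.
Codon 4: TTA (Leu) → TAA (Stop) — nonsense.
Codon 5: TCA (Ser) → CCA (Pro) — missense.
Codon 8: AGG (Arg) → ATG (Met) — missense.
Synonymous: 0 of 4.

0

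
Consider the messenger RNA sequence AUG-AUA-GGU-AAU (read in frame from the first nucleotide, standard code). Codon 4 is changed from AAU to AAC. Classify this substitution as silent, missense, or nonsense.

Position 12 falls in codon 4: AAU → Asn.
After the substitution the codon is AAC → Asn.
Both encode Asn, so the change is synonymous.

silent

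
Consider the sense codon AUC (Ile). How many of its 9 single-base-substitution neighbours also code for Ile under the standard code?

Position 1: none → 0 synonymous.
Position 2: none → 0 synonymous.
Position 3: AUU, AUA → 2 synonymous.
Total: 0 + 0 + 2 = 2.

2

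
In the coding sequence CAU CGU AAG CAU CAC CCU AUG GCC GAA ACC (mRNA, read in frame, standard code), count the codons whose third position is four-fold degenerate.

Codon 1 CAU (His): third position 2-fold.
Codon 2 CGU (Arg): third position 4-fold.
Codon 3 AAG (Lys): third position 2-fold.
Codon 4 CAU (His): third position 2-fold.
Codon 5 CAC (His): third position 2-fold.
Codon 6 CCU (Pro): third position 4-fold.
Codon 7 AUG (Met): third position 1-fold.
Codon 8 GCC (Ala): third position 4-fold.
Codon 9 GAA (Glu): third position 2-fold.
Codon 10 ACC (Thr): third position 4-fold.
Four-fold degenerate third positions: 4.

4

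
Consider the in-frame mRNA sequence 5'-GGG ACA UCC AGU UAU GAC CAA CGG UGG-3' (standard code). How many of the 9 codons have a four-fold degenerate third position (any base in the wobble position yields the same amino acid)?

Codon 1 GGG (Gly): third position 4-fold.
Codon 2 ACA (Thr): third position 4-fold.
Codon 3 UCC (Ser): third position 4-fold.
Codon 4 AGU (Ser): third position 2-fold.
Codon 5 UAU (Tyr): third position 2-fold.
Codon 6 GAC (Asp): third position 2-fold.
Codon 7 CAA (Gln): third position 2-fold.
Codon 8 CGG (Arg): third position 4-fold.
Codon 9 UGG (Trp): third position 1-fold.
Four-fold degenerate third positions: 4.

4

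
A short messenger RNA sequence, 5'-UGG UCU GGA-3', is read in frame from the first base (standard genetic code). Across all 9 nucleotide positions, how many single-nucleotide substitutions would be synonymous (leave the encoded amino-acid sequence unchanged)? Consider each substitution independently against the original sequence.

Codon 1 (UGG, Trp): 0 synonymous substitutions.
Codon 2 (UCU, Ser): 3 synonymous substitutions.
Codon 3 (GGA, Gly): 3 synonymous substitutions.
Total: 0 + 3 + 3 = 6.

6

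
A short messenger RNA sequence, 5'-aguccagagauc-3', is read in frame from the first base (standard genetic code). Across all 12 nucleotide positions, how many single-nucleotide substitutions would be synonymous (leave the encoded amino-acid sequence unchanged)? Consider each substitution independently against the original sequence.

7

Codon 1 (AGU, Ser): 1 synonymous substitution.
Codon 2 (CCA, Pro): 3 synonymous substitutions.
Codon 3 (GAG, Glu): 1 synonymous substitution.
Codon 4 (AUC, Ile): 2 synonymous substitutions.
Total: 1 + 3 + 1 + 2 = 7.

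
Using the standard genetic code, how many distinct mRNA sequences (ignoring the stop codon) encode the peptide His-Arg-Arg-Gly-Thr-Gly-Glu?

His: 2 codons.
Arg: 6 codons.
Arg: 6 codons.
Gly: 4 codons.
Thr: 4 codons.
Gly: 4 codons.
Glu: 2 codons.
2 × 6 × 6 × 4 × 4 × 4 × 2 = 9216.

9216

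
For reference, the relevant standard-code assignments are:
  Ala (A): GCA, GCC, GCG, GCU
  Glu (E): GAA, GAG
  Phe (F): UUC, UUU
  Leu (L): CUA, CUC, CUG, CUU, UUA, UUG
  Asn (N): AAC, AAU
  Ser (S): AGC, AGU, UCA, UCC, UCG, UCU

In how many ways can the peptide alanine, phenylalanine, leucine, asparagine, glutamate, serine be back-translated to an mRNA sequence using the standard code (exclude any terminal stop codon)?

1152

Ala: 4 codons.
Phe: 2 codons.
Leu: 6 codons.
Asn: 2 codons.
Glu: 2 codons.
Ser: 6 codons.
4 × 2 × 6 × 2 × 2 × 6 = 1152.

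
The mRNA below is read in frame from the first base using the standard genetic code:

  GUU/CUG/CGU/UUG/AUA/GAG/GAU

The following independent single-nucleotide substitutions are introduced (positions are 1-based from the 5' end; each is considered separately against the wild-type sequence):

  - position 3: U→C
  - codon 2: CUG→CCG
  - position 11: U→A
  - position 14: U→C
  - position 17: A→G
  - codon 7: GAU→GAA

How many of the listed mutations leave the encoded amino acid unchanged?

Codon 1: GUU (Val) → GUC (Val) — synonymous.
Codon 2: CUG (Leu) → CCG (Pro) — missense.
Codon 4: UUG (Leu) → UAG (Stop) — nonsense.
Codon 5: AUA (Ile) → ACA (Thr) — missense.
Codon 6: GAG (Glu) → GGG (Gly) — missense.
Codon 7: GAU (Asp) → GAA (Glu) — missense.
Synonymous: 1 of 6.

1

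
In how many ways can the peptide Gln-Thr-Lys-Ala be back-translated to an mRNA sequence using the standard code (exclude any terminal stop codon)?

Gln: 2 codons.
Thr: 4 codons.
Lys: 2 codons.
Ala: 4 codons.
2 × 4 × 2 × 4 = 64.

64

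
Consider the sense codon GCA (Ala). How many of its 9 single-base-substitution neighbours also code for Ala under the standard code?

Position 1: none → 0 synonymous.
Position 2: none → 0 synonymous.
Position 3: GCU, GCC, GCG → 3 synonymous.
Total: 0 + 0 + 3 = 3.

3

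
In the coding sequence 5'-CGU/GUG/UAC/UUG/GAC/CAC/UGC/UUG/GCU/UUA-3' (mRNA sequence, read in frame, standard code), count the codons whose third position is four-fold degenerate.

Codon 1 CGU (Arg): third position 4-fold.
Codon 2 GUG (Val): third position 4-fold.
Codon 3 UAC (Tyr): third position 2-fold.
Codon 4 UUG (Leu): third position 2-fold.
Codon 5 GAC (Asp): third position 2-fold.
Codon 6 CAC (His): third position 2-fold.
Codon 7 UGC (Cys): third position 2-fold.
Codon 8 UUG (Leu): third position 2-fold.
Codon 9 GCU (Ala): third position 4-fold.
Codon 10 UUA (Leu): third position 2-fold.
Four-fold degenerate third positions: 3.

3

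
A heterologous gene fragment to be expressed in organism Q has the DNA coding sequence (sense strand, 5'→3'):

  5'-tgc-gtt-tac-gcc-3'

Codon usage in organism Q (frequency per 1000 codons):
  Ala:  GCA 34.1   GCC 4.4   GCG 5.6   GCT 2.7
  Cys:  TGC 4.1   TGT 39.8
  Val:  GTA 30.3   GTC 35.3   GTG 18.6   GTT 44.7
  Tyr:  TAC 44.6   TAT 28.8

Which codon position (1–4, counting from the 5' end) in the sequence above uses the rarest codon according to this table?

Codon 1 TGC (Cys): 4.1 per 1000.
Codon 2 GTT (Val): 44.7 per 1000.
Codon 3 TAC (Tyr): 44.6 per 1000.
Codon 4 GCC (Ala): 4.4 per 1000.
Lowest frequency is 4.1 at codon 1.

1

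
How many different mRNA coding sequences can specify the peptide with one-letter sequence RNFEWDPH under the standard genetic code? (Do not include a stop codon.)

768

Arg: 6 codons.
Asn: 2 codons.
Phe: 2 codons.
Glu: 2 codons.
Trp: 1 codon.
Asp: 2 codons.
Pro: 4 codons.
His: 2 codons.
6 × 2 × 2 × 2 × 1 × 2 × 4 × 2 = 768.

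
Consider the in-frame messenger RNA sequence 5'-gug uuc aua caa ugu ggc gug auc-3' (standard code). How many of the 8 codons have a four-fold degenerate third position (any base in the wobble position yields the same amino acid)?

Codon 1 GUG (Val): third position 4-fold.
Codon 2 UUC (Phe): third position 2-fold.
Codon 3 AUA (Ile): third position 3-fold.
Codon 4 CAA (Gln): third position 2-fold.
Codon 5 UGU (Cys): third position 2-fold.
Codon 6 GGC (Gly): third position 4-fold.
Codon 7 GUG (Val): third position 4-fold.
Codon 8 AUC (Ile): third position 3-fold.
Four-fold degenerate third positions: 3.

3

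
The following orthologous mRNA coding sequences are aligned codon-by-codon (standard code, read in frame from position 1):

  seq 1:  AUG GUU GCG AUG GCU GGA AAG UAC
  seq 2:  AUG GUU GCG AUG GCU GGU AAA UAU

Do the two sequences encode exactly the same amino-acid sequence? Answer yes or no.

Codon 1: AUG Met / AUG Met — identical.
Codon 2: GUU Val / GUU Val — identical.
Codon 3: GCG Ala / GCG Ala — identical.
Codon 4: AUG Met / AUG Met — identical.
Codon 5: GCU Ala / GCU Ala — identical.
Codon 6: GGA Gly / GGU Gly — synonymous.
Codon 7: AAG Lys / AAA Lys — synonymous.
Codon 8: UAC Tyr / UAU Tyr — synonymous.
Nonsynonymous differences: 0 → same protein.

yes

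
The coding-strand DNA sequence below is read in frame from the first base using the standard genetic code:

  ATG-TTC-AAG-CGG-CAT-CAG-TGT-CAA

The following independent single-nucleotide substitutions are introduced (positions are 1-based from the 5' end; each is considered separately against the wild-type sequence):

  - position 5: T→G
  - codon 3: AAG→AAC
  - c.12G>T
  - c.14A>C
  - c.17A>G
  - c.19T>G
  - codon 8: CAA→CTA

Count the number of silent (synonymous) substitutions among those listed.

Codon 2: TTC (Phe) → TGC (Cys) — missense.
Codon 3: AAG (Lys) → AAC (Asn) — missense.
Codon 4: CGG (Arg) → CGT (Arg) — synonymous.
Codon 5: CAT (His) → CCT (Pro) — missense.
Codon 6: CAG (Gln) → CGG (Arg) — missense.
Codon 7: TGT (Cys) → GGT (Gly) — missense.
Codon 8: CAA (Gln) → CTA (Leu) — missense.
Synonymous: 1 of 7.

1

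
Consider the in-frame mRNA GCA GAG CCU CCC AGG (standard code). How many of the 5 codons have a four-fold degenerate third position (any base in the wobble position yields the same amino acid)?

3

Codon 1 GCA (Ala): third position 4-fold.
Codon 2 GAG (Glu): third position 2-fold.
Codon 3 CCU (Pro): third position 4-fold.
Codon 4 CCC (Pro): third position 4-fold.
Codon 5 AGG (Arg): third position 2-fold.
Four-fold degenerate third positions: 3.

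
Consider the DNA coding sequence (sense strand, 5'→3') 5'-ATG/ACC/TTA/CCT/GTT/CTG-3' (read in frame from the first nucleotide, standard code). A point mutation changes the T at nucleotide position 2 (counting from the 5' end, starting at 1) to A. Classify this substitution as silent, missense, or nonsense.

missense

Position 2 falls in codon 1: ATG → Met.
After the substitution the codon is AAG → Lys.
Met ≠ Lys, so this is a missense mutation.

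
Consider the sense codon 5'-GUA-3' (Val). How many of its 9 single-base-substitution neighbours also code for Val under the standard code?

3

Position 1: none → 0 synonymous.
Position 2: none → 0 synonymous.
Position 3: GUU, GUC, GUG → 3 synonymous.
Total: 0 + 0 + 3 = 3.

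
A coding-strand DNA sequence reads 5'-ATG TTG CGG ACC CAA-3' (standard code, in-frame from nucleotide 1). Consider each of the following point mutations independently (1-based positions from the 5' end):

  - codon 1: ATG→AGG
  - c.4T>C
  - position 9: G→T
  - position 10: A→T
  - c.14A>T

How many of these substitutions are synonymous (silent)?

2

Codon 1: ATG (Met) → AGG (Arg) — missense.
Codon 2: TTG (Leu) → CTG (Leu) — synonymous.
Codon 3: CGG (Arg) → CGT (Arg) — synonymous.
Codon 4: ACC (Thr) → TCC (Ser) — missense.
Codon 5: CAA (Gln) → CTA (Leu) — missense.
Synonymous: 2 of 5.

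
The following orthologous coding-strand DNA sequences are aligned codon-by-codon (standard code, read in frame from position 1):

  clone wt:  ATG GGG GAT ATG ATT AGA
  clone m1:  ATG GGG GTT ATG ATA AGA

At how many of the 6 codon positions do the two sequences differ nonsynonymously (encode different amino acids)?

Codon 1: ATG Met / ATG Met — identical.
Codon 2: GGG Gly / GGG Gly — identical.
Codon 3: GAT Asp / GTT Val — nonsynonymous.
Codon 4: ATG Met / ATG Met — identical.
Codon 5: ATT Ile / ATA Ile — synonymous.
Codon 6: AGA Arg / AGA Arg — identical.
Nonsynonymous differences: 1.

1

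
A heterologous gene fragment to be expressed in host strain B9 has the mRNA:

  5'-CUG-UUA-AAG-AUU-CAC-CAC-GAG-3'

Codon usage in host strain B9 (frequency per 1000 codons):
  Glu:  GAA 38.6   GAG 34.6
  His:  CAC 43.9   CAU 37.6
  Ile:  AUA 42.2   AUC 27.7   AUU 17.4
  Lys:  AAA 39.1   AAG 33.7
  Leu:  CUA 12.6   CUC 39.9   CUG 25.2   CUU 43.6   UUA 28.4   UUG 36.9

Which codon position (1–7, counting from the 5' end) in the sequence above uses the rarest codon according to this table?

Codon 1 CUG (Leu): 25.2 per 1000.
Codon 2 UUA (Leu): 28.4 per 1000.
Codon 3 AAG (Lys): 33.7 per 1000.
Codon 4 AUU (Ile): 17.4 per 1000.
Codon 5 CAC (His): 43.9 per 1000.
Codon 6 CAC (His): 43.9 per 1000.
Codon 7 GAG (Glu): 34.6 per 1000.
Lowest frequency is 17.4 at codon 4.

4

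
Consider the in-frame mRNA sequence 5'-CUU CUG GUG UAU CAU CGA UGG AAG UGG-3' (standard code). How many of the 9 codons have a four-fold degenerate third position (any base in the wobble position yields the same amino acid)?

Codon 1 CUU (Leu): third position 4-fold.
Codon 2 CUG (Leu): third position 4-fold.
Codon 3 GUG (Val): third position 4-fold.
Codon 4 UAU (Tyr): third position 2-fold.
Codon 5 CAU (His): third position 2-fold.
Codon 6 CGA (Arg): third position 4-fold.
Codon 7 UGG (Trp): third position 1-fold.
Codon 8 AAG (Lys): third position 2-fold.
Codon 9 UGG (Trp): third position 1-fold.
Four-fold degenerate third positions: 4.

4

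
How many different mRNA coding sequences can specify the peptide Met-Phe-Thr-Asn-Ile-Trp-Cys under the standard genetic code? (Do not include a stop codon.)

Met: 1 codon.
Phe: 2 codons.
Thr: 4 codons.
Asn: 2 codons.
Ile: 3 codons.
Trp: 1 codon.
Cys: 2 codons.
1 × 2 × 4 × 2 × 3 × 1 × 2 = 96.

96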